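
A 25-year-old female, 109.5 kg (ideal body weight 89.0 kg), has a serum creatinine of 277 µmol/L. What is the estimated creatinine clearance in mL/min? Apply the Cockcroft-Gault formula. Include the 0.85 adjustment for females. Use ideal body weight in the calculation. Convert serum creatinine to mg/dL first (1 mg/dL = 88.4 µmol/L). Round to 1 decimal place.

SCr = 277 / 88.4 = 3.133 mg/dL
CrCl = (140 − 25) × 89 / (72 × 3.133) × 0.85 = 10235.0 / 225.58 × 0.85 ≈ 38.6 mL/min

38.6 mL/min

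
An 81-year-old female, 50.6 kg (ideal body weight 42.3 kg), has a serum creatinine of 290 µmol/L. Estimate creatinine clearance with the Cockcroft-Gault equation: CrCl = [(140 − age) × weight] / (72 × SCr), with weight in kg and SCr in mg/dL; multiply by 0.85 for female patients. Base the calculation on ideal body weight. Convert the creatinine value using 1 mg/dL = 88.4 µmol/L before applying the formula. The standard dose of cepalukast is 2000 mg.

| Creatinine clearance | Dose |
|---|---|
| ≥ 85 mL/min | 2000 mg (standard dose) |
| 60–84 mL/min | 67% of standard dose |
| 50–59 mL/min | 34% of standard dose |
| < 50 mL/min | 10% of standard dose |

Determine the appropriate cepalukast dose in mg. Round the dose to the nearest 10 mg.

200 mg

SCr = 290 / 88.4 = 3.281 mg/dL
CrCl = (140 − 81) × 42.3 / (72 × 3.281) × 0.85 = 2495.7 / 236.23 × 0.85 ≈ 9.0 mL/min
CrCl ≈ 9 mL/min → bracket < 50 mL/min.
10% of 2000 mg = 200 mg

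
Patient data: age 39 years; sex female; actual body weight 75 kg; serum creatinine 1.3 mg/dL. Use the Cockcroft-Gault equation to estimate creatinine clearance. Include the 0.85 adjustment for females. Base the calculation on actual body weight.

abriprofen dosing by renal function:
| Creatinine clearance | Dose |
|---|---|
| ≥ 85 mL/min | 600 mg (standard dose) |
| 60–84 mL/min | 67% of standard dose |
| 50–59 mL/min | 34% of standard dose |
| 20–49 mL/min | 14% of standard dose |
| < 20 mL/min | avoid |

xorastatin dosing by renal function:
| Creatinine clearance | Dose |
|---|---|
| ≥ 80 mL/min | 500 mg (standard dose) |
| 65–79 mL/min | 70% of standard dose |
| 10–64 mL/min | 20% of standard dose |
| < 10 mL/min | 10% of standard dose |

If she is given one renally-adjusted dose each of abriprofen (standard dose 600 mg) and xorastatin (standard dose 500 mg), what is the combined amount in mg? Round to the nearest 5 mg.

750 mg

CrCl = (140 − 39) × 75 / (72 × 1.3) × 0.85 = 7575.0 / 93.60 × 0.85 ≈ 68.8 mL/min
CrCl ≈ 69 mL/min.
abriprofen: 60–84 mL/min → 67% of 600 mg = 402 mg.
xorastatin: 65–79 mL/min → 70% of 500 mg = 350 mg.
Total = 402 + 350 = 752 mg.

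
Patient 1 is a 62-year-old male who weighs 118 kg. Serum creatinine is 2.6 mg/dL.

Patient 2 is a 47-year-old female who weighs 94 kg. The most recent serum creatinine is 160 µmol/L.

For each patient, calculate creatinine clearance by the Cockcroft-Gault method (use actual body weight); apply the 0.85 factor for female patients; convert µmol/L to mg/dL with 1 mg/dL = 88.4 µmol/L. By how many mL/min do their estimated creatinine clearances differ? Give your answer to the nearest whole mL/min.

Patient 1: CrCl = (140 − 62) × 118 / (72 × 2.6) = 9204.0 / 187.20 ≈ 49.2 mL/min
Patient 2: SCr = 160 / 88.4 = 1.81 mg/dL
Patient 2: CrCl = (140 − 47) × 94 / (72 × 1.81) × 0.85 = 8742.0 / 130.32 × 0.85 ≈ 57.0 mL/min
|49.2 − 57.0| = 7.8 mL/min

8 mL/min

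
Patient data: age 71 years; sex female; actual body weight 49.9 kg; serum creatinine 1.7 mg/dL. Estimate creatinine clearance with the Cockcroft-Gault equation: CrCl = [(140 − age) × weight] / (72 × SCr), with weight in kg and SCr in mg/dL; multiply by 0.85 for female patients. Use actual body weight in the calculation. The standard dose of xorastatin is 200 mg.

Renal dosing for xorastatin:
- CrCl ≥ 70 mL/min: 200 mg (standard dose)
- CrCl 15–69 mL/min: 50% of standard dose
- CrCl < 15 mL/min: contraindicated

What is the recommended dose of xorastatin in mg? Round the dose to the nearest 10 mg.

CrCl = (140 − 71) × 49.9 / (72 × 1.7) × 0.85 = 3443.1 / 122.40 × 0.85 ≈ 23.9 mL/min
CrCl ≈ 24 mL/min → bracket 15–69 mL/min.
50% of 200 mg = 100 mg

100 mg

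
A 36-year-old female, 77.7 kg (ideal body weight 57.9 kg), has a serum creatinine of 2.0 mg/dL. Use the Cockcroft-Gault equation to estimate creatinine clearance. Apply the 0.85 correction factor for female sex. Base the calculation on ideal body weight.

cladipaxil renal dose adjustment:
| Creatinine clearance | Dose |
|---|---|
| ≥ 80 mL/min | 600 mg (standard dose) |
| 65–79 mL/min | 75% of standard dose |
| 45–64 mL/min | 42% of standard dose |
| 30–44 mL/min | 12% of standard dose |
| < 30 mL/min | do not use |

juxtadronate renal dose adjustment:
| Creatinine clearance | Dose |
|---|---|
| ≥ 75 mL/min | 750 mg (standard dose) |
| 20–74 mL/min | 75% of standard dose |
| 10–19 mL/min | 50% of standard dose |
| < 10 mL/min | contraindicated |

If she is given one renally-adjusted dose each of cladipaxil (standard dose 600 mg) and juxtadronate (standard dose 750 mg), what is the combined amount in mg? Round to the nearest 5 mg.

635 mg

CrCl = (140 − 36) × 57.9 / (72 × 2) × 0.85 = 6021.6 / 144.00 × 0.85 ≈ 35.5 mL/min
CrCl ≈ 36 mL/min.
cladipaxil: 30–44 mL/min → 12% of 600 mg = 72 mg.
juxtadronate: 20–74 mL/min → 75% of 750 mg = 562.5 mg.
Total = 72 + 562.5 = 634.5 mg.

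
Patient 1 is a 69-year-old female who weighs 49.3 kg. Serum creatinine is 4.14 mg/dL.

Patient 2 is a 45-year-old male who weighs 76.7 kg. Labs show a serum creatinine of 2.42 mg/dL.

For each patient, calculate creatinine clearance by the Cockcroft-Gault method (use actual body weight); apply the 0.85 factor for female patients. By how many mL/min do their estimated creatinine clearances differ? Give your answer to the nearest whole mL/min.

Patient 1: CrCl = (140 − 69) × 49.3 / (72 × 4.14) × 0.85 = 3500.3 / 298.08 × 0.85 ≈ 10.0 mL/min
Patient 2: CrCl = (140 − 45) × 76.7 / (72 × 2.42) = 7286.5 / 174.24 ≈ 41.8 mL/min
|10.0 − 41.8| = 31.8 mL/min

32 mL/min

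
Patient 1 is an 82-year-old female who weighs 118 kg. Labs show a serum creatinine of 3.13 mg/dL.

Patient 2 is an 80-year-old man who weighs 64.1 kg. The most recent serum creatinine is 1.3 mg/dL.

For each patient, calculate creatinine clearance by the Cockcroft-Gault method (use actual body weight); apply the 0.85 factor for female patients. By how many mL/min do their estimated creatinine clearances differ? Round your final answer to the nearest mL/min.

15 mL/min

Patient 1: CrCl = (140 − 82) × 118 / (72 × 3.13) × 0.85 = 6844.0 / 225.36 × 0.85 ≈ 25.8 mL/min
Patient 2: CrCl = (140 − 80) × 64.1 / (72 × 1.3) = 3846.0 / 93.60 ≈ 41.1 mL/min
|25.8 − 41.1| = 15.3 mL/min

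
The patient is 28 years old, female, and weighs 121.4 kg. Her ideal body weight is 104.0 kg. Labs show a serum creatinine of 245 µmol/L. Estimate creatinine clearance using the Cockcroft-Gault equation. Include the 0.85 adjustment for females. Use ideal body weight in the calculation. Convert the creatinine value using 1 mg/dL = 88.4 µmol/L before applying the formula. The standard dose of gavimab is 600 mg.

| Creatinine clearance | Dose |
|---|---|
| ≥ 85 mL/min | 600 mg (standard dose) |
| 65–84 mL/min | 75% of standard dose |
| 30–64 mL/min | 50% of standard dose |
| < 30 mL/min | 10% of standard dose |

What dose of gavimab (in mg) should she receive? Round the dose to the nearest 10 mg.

300 mg

SCr = 245 / 88.4 = 2.771 mg/dL
CrCl = (140 − 28) × 104 / (72 × 2.771) × 0.85 = 11648.0 / 199.51 × 0.85 ≈ 49.6 mL/min
CrCl ≈ 50 mL/min → bracket 30–64 mL/min.
50% of 600 mg = 300 mg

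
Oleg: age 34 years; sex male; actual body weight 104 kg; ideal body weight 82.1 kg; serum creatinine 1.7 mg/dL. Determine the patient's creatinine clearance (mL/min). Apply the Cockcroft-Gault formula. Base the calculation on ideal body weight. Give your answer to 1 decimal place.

CrCl = (140 − 34) × 82.1 / (72 × 1.7) = 8702.6 / 122.40 ≈ 71.1 mL/min

71.1 mL/min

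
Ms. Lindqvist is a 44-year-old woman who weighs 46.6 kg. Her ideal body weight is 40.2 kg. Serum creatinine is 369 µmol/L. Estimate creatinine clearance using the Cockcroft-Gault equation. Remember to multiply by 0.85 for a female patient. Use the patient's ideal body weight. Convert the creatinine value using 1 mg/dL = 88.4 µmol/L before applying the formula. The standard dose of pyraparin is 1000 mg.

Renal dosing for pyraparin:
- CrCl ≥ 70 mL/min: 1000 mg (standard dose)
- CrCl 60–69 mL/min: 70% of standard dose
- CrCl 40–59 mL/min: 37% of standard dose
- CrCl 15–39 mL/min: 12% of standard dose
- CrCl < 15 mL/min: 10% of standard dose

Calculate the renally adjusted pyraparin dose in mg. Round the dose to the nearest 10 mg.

SCr = 369 / 88.4 = 4.174 mg/dL
CrCl = (140 − 44) × 40.2 / (72 × 4.174) × 0.85 = 3859.2 / 300.53 × 0.85 ≈ 10.9 mL/min
CrCl ≈ 11 mL/min → bracket < 15 mL/min.
10% of 1000 mg = 100 mg

100 mg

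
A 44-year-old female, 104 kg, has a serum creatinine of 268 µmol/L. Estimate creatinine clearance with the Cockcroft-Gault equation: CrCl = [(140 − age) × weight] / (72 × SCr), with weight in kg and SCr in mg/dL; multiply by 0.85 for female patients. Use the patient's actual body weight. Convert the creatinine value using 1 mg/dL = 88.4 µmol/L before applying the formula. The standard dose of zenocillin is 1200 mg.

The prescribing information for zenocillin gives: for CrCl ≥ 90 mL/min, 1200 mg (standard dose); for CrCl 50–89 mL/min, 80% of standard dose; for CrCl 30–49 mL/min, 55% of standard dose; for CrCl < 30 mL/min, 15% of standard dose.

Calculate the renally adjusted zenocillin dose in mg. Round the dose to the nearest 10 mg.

SCr = 268 / 88.4 = 3.032 mg/dL
CrCl = (140 − 44) × 104 / (72 × 3.032) × 0.85 = 9984.0 / 218.30 × 0.85 ≈ 38.9 mL/min
CrCl ≈ 39 mL/min → bracket 30–49 mL/min.
55% of 1200 mg = 660 mg

660 mg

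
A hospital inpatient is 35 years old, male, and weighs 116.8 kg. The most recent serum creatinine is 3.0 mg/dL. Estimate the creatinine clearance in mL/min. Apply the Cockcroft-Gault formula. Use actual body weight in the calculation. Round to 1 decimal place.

56.8 mL/min

CrCl = (140 − 35) × 116.8 / (72 × 3) = 12264.0 / 216.00 ≈ 56.8 mL/min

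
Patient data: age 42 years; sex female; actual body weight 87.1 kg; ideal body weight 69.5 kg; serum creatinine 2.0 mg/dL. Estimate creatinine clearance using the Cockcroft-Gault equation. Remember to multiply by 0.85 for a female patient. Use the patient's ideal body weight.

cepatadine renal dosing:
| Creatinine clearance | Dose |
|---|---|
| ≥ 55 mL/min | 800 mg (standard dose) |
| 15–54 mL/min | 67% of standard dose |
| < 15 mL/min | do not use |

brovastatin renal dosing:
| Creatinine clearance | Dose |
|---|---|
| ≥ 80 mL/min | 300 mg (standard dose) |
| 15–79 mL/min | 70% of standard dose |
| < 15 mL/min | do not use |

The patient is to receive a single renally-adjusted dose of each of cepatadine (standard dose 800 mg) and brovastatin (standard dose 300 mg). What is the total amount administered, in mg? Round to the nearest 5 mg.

745 mg

CrCl = (140 − 42) × 69.5 / (72 × 2) × 0.85 = 6811.0 / 144.00 × 0.85 ≈ 40.2 mL/min
CrCl ≈ 40 mL/min.
cepatadine: 15–54 mL/min → 67% of 800 mg = 536 mg.
brovastatin: 15–79 mL/min → 70% of 300 mg = 210 mg.
Total = 536 + 210 = 746 mg.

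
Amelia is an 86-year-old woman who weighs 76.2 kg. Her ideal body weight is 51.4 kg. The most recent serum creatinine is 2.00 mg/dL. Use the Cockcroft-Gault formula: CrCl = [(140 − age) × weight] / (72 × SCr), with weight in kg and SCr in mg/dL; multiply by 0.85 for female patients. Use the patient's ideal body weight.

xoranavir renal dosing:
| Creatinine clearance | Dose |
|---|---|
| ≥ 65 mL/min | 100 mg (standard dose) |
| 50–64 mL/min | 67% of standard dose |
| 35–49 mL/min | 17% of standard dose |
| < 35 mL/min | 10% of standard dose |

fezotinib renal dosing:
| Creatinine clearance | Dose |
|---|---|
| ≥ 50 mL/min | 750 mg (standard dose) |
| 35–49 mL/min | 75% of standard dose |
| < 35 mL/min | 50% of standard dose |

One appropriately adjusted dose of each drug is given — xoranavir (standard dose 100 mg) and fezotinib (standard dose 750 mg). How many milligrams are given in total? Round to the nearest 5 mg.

385 mg

CrCl = (140 − 86) × 51.4 / (72 × 2) × 0.85 = 2775.6 / 144.00 × 0.85 ≈ 16.4 mL/min
CrCl ≈ 16 mL/min.
xoranavir: < 35 mL/min → 10% of 100 mg = 10 mg.
fezotinib: < 35 mL/min → 50% of 750 mg = 375 mg.
Total = 10 + 375 = 385 mg.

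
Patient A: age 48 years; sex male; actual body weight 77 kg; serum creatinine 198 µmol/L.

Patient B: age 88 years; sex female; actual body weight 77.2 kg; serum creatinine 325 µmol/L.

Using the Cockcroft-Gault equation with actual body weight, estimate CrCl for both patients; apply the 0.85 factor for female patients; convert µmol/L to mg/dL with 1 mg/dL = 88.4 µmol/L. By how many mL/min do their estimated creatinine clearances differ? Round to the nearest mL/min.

31 mL/min

Patient A: SCr = 198 / 88.4 = 2.24 mg/dL
Patient A: CrCl = (140 − 48) × 77 / (72 × 2.24) = 7084.0 / 161.28 ≈ 43.9 mL/min
Patient B: SCr = 325 / 88.4 = 3.676 mg/dL
Patient B: CrCl = (140 − 88) × 77.2 / (72 × 3.676) × 0.85 = 4014.4 / 264.67 × 0.85 ≈ 12.9 mL/min
|43.9 − 12.9| = 31.0 mL/min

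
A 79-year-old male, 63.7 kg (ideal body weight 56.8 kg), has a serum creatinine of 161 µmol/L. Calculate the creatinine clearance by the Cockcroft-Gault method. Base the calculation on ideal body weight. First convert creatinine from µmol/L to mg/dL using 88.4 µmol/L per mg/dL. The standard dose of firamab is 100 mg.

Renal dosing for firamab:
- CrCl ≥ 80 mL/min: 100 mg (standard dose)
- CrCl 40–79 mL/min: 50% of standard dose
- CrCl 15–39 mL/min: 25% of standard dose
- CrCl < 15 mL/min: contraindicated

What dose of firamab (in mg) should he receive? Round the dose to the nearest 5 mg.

SCr = 161 / 88.4 = 1.821 mg/dL
CrCl = (140 − 79) × 56.8 / (72 × 1.821) = 3464.8 / 131.11 ≈ 26.4 mL/min
CrCl ≈ 26 mL/min → bracket 15–39 mL/min.
25% of 100 mg = 25 mg

25 mg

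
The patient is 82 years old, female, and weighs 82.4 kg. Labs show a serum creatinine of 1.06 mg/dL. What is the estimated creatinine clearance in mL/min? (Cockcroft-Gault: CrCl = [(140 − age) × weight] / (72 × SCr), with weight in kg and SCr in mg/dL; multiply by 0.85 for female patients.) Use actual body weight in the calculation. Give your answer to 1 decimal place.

CrCl = (140 − 82) × 82.4 / (72 × 1.06) × 0.85 = 4779.2 / 76.32 × 0.85 ≈ 53.2 mL/min

53.2 mL/min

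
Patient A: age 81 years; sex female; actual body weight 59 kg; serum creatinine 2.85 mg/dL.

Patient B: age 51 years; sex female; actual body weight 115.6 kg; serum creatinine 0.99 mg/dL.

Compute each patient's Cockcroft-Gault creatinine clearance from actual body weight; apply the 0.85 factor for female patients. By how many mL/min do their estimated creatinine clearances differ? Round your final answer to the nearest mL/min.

108 mL/min

Patient A: CrCl = (140 − 81) × 59 / (72 × 2.85) × 0.85 = 3481.0 / 205.20 × 0.85 ≈ 14.4 mL/min
Patient B: CrCl = (140 − 51) × 115.6 / (72 × 0.99) × 0.85 = 10288.4 / 71.28 × 0.85 ≈ 122.7 mL/min
|14.4 − 122.7| = 108.3 mL/min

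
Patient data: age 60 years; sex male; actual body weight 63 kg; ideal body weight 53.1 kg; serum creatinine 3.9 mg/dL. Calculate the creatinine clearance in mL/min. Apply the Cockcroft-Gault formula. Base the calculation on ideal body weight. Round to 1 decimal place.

CrCl = (140 − 60) × 53.1 / (72 × 3.9) = 4248.0 / 280.80 ≈ 15.1 mL/min

15.1 mL/min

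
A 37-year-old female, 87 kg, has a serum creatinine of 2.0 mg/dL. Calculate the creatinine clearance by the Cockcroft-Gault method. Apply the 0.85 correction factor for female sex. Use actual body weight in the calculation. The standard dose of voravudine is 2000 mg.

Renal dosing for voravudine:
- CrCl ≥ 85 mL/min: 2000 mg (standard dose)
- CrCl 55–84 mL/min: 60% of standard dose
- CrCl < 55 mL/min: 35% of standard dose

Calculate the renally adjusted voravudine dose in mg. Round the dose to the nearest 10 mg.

700 mg

CrCl = (140 − 37) × 87 / (72 × 2) × 0.85 = 8961.0 / 144.00 × 0.85 ≈ 52.9 mL/min
CrCl ≈ 53 mL/min → bracket < 55 mL/min.
35% of 2000 mg = 700 mg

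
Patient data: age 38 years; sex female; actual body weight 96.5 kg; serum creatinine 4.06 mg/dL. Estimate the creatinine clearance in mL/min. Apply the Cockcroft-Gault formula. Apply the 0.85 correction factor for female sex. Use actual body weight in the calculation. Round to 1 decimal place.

28.6 mL/min

CrCl = (140 − 38) × 96.5 / (72 × 4.06) × 0.85 = 9843.0 / 292.32 × 0.85 ≈ 28.6 mL/min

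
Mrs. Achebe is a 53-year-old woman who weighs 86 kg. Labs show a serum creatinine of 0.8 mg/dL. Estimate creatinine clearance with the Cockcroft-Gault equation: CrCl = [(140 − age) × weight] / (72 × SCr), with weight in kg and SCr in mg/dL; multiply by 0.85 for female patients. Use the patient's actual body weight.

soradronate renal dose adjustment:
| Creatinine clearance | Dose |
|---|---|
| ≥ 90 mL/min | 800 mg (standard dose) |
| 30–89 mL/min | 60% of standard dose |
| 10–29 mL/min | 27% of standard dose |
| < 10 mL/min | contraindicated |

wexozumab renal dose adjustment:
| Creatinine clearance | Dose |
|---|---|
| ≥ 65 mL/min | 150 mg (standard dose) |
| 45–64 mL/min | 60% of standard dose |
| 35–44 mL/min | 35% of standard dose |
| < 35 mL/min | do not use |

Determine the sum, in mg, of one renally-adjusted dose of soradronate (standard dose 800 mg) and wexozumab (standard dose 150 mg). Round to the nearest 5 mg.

950 mg

CrCl = (140 − 53) × 86 / (72 × 0.8) × 0.85 = 7482.0 / 57.60 × 0.85 ≈ 110.4 mL/min
CrCl ≈ 110 mL/min.
soradronate: ≥ 90 mL/min → 100% of 800 mg = 800 mg.
wexozumab: ≥ 65 mL/min → 100% of 150 mg = 150 mg.
Total = 800 + 150 = 950 mg.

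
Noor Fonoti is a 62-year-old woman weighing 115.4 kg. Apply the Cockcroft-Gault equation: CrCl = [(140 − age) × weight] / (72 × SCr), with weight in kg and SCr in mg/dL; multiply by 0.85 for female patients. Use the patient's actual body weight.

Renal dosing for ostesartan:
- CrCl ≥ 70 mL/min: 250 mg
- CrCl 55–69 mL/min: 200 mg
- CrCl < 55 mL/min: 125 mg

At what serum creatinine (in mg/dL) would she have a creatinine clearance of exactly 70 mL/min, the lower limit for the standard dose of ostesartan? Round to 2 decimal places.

1.52 mg/dL

Standard dose requires CrCl ≥ 70 mL/min.
Set (140 − 62) × 115.4 × 0.85 / (72 × SCr) = 70
SCr = (140 − 62) × 115.4 × 0.85 / (72 × 70) = 1.518 mg/dL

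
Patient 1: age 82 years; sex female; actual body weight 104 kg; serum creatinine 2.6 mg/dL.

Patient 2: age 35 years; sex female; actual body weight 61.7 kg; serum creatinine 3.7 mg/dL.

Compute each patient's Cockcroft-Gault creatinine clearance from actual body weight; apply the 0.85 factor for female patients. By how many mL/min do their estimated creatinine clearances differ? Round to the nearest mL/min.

Patient 1: CrCl = (140 − 82) × 104 / (72 × 2.6) × 0.85 = 6032.0 / 187.20 × 0.85 ≈ 27.4 mL/min
Patient 2: CrCl = (140 − 35) × 61.7 / (72 × 3.7) × 0.85 = 6478.5 / 266.40 × 0.85 ≈ 20.7 mL/min
|27.4 − 20.7| = 6.7 mL/min

7 mL/min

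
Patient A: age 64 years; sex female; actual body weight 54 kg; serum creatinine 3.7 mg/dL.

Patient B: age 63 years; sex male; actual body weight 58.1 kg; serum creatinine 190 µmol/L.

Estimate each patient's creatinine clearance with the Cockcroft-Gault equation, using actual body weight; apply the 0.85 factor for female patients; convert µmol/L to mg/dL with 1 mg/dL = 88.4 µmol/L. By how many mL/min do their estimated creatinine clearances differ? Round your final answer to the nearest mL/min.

16 mL/min

Patient A: CrCl = (140 − 64) × 54 / (72 × 3.7) × 0.85 = 4104.0 / 266.40 × 0.85 ≈ 13.1 mL/min
Patient B: SCr = 190 / 88.4 = 2.149 mg/dL
Patient B: CrCl = (140 − 63) × 58.1 / (72 × 2.149) = 4473.7 / 154.73 ≈ 28.9 mL/min
|13.1 − 28.9| = 15.8 mL/min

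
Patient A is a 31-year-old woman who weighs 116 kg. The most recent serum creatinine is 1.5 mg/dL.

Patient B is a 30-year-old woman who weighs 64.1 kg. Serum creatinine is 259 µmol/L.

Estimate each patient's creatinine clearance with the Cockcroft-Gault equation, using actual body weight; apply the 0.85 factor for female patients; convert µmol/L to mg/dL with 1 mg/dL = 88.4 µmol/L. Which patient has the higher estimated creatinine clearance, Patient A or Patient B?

Patient A

Patient A: CrCl = (140 − 31) × 116 / (72 × 1.5) × 0.85 = 12644.0 / 108.00 × 0.85 ≈ 99.5 mL/min
Patient B: SCr = 259 / 88.4 = 2.93 mg/dL
Patient B: CrCl = (140 − 30) × 64.1 / (72 × 2.93) × 0.85 = 7051.0 / 210.96 × 0.85 ≈ 28.4 mL/min
99.5 vs 28.4 mL/min → Patient A is higher.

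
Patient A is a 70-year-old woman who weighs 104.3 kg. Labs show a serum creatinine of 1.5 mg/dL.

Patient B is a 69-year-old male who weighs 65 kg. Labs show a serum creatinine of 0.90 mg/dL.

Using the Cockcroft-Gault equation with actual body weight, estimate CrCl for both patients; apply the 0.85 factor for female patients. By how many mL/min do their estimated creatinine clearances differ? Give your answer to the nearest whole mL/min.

Patient A: CrCl = (140 − 70) × 104.3 / (72 × 1.5) × 0.85 = 7301.0 / 108.00 × 0.85 ≈ 57.5 mL/min
Patient B: CrCl = (140 − 69) × 65 / (72 × 0.9) = 4615.0 / 64.80 ≈ 71.2 mL/min
|57.5 − 71.2| = 13.7 mL/min

14 mL/min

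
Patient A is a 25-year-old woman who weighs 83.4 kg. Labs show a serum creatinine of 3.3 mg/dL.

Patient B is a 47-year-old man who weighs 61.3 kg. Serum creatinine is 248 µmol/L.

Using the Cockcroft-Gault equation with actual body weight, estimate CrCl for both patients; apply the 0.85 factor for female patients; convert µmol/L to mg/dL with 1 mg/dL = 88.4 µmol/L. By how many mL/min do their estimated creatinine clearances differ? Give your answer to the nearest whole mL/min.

6 mL/min

Patient A: CrCl = (140 − 25) × 83.4 / (72 × 3.3) × 0.85 = 9591.0 / 237.60 × 0.85 ≈ 34.3 mL/min
Patient B: SCr = 248 / 88.4 = 2.805 mg/dL
Patient B: CrCl = (140 − 47) × 61.3 / (72 × 2.805) = 5700.9 / 201.96 ≈ 28.2 mL/min
|34.3 − 28.2| = 6.1 mL/min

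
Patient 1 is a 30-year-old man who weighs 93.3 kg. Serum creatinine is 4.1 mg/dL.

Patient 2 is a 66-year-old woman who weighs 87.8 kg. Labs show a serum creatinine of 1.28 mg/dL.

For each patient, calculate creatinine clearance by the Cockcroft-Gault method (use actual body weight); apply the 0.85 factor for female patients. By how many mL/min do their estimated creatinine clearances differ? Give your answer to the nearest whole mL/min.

25 mL/min

Patient 1: CrCl = (140 − 30) × 93.3 / (72 × 4.1) = 10263.0 / 295.20 ≈ 34.8 mL/min
Patient 2: CrCl = (140 − 66) × 87.8 / (72 × 1.28) × 0.85 = 6497.2 / 92.16 × 0.85 ≈ 59.9 mL/min
|34.8 − 59.9| = 25.1 mL/min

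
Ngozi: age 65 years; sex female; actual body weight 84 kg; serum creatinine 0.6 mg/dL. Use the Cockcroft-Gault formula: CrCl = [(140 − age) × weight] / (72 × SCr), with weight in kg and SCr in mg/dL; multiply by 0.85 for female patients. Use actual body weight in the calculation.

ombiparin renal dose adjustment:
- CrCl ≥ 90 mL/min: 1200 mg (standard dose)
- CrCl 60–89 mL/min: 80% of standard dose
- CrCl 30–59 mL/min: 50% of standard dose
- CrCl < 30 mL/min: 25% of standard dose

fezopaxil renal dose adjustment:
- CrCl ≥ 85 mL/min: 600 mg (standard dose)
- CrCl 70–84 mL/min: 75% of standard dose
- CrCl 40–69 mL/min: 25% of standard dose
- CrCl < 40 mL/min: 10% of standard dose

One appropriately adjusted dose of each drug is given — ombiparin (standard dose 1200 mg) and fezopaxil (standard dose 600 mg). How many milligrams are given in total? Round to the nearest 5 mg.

1800 mg

CrCl = (140 − 65) × 84 / (72 × 0.6) × 0.85 = 6300.0 / 43.20 × 0.85 ≈ 124.0 mL/min
CrCl ≈ 124 mL/min.
ombiparin: ≥ 90 mL/min → 100% of 1200 mg = 1200 mg.
fezopaxil: ≥ 85 mL/min → 100% of 600 mg = 600 mg.
Total = 1200 + 600 = 1800 mg.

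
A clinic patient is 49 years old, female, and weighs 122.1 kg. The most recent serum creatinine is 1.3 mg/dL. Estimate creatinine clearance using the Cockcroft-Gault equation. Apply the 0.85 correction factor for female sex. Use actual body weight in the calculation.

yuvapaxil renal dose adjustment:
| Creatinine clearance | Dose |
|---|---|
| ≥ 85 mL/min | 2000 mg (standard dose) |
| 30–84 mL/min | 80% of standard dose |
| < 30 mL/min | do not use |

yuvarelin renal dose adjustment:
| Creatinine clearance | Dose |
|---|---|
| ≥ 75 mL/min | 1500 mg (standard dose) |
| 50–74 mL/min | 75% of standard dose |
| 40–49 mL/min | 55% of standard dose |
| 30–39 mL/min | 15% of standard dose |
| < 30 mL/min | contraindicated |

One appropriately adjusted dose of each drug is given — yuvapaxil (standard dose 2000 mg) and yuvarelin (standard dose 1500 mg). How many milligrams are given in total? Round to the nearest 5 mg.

CrCl = (140 − 49) × 122.1 / (72 × 1.3) × 0.85 = 11111.1 / 93.60 × 0.85 ≈ 100.9 mL/min
CrCl ≈ 101 mL/min.
yuvapaxil: ≥ 85 mL/min → 100% of 2000 mg = 2000 mg.
yuvarelin: ≥ 75 mL/min → 100% of 1500 mg = 1500 mg.
Total = 2000 + 1500 = 3500 mg.

3500 mg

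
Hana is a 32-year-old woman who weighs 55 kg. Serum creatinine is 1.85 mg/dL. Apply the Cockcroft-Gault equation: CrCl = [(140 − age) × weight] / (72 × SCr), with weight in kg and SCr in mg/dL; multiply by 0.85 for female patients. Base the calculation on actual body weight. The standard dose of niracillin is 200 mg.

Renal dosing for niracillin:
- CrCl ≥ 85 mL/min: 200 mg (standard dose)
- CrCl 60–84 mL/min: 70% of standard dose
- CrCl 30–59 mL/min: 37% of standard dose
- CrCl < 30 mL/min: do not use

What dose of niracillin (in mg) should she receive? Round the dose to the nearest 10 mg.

CrCl = (140 − 32) × 55 / (72 × 1.85) × 0.85 = 5940.0 / 133.20 × 0.85 ≈ 37.9 mL/min
CrCl ≈ 38 mL/min → bracket 30–59 mL/min.
37% of 200 mg = 74 mg → 70 mg

70 mg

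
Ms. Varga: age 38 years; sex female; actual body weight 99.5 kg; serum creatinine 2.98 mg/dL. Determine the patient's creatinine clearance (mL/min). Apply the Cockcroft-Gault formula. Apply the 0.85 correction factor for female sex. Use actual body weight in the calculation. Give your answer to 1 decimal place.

CrCl = (140 − 38) × 99.5 / (72 × 2.98) × 0.85 = 10149.0 / 214.56 × 0.85 ≈ 40.2 mL/min

40.2 mL/min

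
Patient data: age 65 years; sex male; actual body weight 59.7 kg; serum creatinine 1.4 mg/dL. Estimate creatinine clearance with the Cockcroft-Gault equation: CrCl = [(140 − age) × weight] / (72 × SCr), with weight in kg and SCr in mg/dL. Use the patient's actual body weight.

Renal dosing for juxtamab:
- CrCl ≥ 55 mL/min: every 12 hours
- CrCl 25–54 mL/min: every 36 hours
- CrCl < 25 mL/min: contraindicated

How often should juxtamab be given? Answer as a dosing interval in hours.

every 36 hours

CrCl = (140 − 65) × 59.7 / (72 × 1.4) = 4477.5 / 100.80 ≈ 44.4 mL/min
CrCl ≈ 44 mL/min → bracket 25–54 mL/min → every 36 hours.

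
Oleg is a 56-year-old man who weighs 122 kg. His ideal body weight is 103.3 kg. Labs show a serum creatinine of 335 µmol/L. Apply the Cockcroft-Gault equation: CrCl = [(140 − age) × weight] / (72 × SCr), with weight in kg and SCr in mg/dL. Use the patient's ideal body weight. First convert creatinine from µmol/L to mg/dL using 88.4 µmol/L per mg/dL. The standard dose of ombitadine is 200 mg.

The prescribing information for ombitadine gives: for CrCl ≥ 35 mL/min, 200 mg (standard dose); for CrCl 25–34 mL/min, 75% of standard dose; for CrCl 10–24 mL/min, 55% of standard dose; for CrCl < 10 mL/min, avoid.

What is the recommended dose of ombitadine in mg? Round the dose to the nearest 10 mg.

SCr = 335 / 88.4 = 3.79 mg/dL
CrCl = (140 − 56) × 103.3 / (72 × 3.79) = 8677.2 / 272.88 ≈ 31.8 mL/min
CrCl ≈ 32 mL/min → bracket 25–34 mL/min.
75% of 200 mg = 150 mg

150 mg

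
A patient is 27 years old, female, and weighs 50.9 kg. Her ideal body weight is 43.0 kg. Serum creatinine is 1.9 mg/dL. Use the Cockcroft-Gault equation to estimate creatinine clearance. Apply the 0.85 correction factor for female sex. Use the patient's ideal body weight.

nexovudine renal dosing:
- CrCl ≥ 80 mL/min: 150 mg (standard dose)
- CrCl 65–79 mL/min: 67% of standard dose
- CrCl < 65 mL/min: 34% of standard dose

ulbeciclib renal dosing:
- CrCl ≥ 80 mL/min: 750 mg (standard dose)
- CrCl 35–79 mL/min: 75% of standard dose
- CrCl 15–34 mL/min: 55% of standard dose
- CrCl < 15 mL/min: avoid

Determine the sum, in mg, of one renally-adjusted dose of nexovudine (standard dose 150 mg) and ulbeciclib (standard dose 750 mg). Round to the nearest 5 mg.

465 mg

CrCl = (140 − 27) × 43 / (72 × 1.9) × 0.85 = 4859.0 / 136.80 × 0.85 ≈ 30.2 mL/min
CrCl ≈ 30 mL/min.
nexovudine: < 65 mL/min → 34% of 150 mg = 51 mg.
ulbeciclib: 15–34 mL/min → 55% of 750 mg = 412.5 mg.
Total = 51 + 412.5 = 463.5 mg.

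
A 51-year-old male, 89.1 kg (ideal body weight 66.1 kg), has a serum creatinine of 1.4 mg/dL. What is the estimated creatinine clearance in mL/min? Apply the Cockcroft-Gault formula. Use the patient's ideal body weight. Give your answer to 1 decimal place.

58.4 mL/min

CrCl = (140 − 51) × 66.1 / (72 × 1.4) = 5882.9 / 100.80 ≈ 58.4 mL/min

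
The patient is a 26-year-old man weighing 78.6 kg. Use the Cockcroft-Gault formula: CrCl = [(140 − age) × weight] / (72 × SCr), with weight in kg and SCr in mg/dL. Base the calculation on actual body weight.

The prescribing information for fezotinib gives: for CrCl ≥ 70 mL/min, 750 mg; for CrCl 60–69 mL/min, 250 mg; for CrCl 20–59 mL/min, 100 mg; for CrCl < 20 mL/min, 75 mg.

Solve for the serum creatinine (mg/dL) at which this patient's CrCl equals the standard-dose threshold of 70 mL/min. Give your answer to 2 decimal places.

Standard dose requires CrCl ≥ 70 mL/min.
Set (140 − 26) × 78.6 / (72 × SCr) = 70
SCr = (140 − 26) × 78.6 / (72 × 70) = 1.778 mg/dL

1.78 mg/dL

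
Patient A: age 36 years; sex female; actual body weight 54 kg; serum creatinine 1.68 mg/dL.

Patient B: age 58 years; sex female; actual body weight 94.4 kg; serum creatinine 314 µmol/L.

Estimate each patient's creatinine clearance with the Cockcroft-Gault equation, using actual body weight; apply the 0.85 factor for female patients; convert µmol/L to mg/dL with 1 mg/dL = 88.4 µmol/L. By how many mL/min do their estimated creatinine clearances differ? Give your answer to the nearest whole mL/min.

Patient A: CrCl = (140 − 36) × 54 / (72 × 1.68) × 0.85 = 5616.0 / 120.96 × 0.85 ≈ 39.5 mL/min
Patient B: SCr = 314 / 88.4 = 3.552 mg/dL
Patient B: CrCl = (140 − 58) × 94.4 / (72 × 3.552) × 0.85 = 7740.8 / 255.74 × 0.85 ≈ 25.7 mL/min
|39.5 − 25.7| = 13.8 mL/min

14 mL/min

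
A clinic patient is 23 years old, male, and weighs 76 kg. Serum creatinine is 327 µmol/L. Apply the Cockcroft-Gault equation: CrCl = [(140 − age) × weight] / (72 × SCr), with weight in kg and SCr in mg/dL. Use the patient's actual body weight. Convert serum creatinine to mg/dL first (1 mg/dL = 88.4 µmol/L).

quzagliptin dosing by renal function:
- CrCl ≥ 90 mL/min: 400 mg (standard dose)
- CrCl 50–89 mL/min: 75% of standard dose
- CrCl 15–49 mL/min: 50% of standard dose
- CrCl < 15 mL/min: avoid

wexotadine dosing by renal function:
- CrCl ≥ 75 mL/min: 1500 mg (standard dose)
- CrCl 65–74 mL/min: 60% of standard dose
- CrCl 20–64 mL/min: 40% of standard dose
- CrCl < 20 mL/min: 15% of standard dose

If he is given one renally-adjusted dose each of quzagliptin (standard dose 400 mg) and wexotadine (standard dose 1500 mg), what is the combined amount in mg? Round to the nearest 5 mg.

SCr = 327 / 88.4 = 3.699 mg/dL
CrCl = (140 − 23) × 76 / (72 × 3.699) = 8892.0 / 266.33 ≈ 33.4 mL/min
CrCl ≈ 33 mL/min.
quzagliptin: 15–49 mL/min → 50% of 400 mg = 200 mg.
wexotadine: 20–64 mL/min → 40% of 1500 mg = 600 mg.
Total = 200 + 600 = 800 mg.

800 mg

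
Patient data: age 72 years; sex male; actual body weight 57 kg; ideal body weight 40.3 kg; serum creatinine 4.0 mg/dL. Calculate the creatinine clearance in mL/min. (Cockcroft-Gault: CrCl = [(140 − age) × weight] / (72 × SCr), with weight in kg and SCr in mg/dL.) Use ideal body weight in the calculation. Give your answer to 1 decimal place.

9.5 mL/min

CrCl = (140 − 72) × 40.3 / (72 × 4) = 2740.4 / 288.00 ≈ 9.5 mL/min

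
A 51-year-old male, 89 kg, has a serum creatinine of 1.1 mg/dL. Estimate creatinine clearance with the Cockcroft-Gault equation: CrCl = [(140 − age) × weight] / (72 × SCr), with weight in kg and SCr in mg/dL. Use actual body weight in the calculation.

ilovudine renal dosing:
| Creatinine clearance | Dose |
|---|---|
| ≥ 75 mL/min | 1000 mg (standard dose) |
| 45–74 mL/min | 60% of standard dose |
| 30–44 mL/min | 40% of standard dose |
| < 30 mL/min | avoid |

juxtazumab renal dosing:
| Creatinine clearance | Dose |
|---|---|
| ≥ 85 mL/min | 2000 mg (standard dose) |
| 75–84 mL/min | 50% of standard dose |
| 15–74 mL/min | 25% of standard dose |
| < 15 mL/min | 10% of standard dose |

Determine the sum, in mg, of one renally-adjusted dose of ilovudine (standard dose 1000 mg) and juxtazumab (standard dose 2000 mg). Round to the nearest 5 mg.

3000 mg

CrCl = (140 − 51) × 89 / (72 × 1.1) = 7921.0 / 79.20 ≈ 100.0 mL/min
CrCl ≈ 100 mL/min.
ilovudine: ≥ 75 mL/min → 100% of 1000 mg = 1000 mg.
juxtazumab: ≥ 85 mL/min → 100% of 2000 mg = 2000 mg.
Total = 1000 + 2000 = 3000 mg.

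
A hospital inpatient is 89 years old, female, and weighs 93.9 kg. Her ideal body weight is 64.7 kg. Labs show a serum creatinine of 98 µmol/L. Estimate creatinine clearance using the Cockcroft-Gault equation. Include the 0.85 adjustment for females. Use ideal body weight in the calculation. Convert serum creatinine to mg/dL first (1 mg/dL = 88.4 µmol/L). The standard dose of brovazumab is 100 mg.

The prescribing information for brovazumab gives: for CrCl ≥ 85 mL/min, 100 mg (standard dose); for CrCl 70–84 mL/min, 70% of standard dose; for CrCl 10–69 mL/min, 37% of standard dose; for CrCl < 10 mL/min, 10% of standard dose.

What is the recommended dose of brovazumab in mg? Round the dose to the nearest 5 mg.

35 mg

SCr = 98 / 88.4 = 1.109 mg/dL
CrCl = (140 − 89) × 64.7 / (72 × 1.109) × 0.85 = 3299.7 / 79.85 × 0.85 ≈ 35.1 mL/min
CrCl ≈ 35 mL/min → bracket 10–69 mL/min.
37% of 100 mg = 37 mg → 35 mg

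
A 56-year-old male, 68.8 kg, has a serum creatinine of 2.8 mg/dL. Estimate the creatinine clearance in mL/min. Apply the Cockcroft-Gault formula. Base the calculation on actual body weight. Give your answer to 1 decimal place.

28.7 mL/min

CrCl = (140 − 56) × 68.8 / (72 × 2.8) = 5779.2 / 201.60 ≈ 28.7 mL/min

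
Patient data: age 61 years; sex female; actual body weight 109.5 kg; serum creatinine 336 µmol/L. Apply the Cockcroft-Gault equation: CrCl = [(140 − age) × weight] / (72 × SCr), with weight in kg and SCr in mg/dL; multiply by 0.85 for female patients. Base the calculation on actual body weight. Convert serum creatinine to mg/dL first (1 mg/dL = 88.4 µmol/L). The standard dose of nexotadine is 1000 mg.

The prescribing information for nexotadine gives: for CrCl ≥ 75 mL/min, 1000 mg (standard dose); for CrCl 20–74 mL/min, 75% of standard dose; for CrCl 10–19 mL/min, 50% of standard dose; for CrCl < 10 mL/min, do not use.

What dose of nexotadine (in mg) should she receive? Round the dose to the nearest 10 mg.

SCr = 336 / 88.4 = 3.801 mg/dL
CrCl = (140 − 61) × 109.5 / (72 × 3.801) × 0.85 = 8650.5 / 273.67 × 0.85 ≈ 26.9 mL/min
CrCl ≈ 27 mL/min → bracket 20–74 mL/min.
75% of 1000 mg = 750 mg

750 mg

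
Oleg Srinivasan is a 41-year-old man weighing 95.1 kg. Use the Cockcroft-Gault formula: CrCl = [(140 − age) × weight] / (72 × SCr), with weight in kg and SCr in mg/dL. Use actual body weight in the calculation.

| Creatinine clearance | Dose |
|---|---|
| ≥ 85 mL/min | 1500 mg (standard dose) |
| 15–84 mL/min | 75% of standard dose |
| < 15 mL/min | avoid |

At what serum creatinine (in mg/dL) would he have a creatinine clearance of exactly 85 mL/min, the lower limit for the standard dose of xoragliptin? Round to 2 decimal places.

Standard dose requires CrCl ≥ 85 mL/min.
Set (140 − 41) × 95.1 / (72 × SCr) = 85
SCr = (140 − 41) × 95.1 / (72 × 85) = 1.538 mg/dL

1.54 mg/dL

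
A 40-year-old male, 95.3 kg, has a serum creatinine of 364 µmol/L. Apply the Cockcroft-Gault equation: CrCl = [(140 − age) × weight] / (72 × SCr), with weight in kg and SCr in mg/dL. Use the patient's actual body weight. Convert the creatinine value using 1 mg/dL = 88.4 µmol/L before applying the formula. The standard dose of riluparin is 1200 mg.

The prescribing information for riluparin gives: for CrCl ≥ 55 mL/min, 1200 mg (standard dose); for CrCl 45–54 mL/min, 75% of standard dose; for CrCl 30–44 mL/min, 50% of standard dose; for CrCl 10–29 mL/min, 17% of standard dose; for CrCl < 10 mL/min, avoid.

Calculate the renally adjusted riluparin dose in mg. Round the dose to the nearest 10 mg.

600 mg

SCr = 364 / 88.4 = 4.118 mg/dL
CrCl = (140 − 40) × 95.3 / (72 × 4.118) = 9530.0 / 296.50 ≈ 32.1 mL/min
CrCl ≈ 32 mL/min → bracket 30–44 mL/min.
50% of 1200 mg = 600 mg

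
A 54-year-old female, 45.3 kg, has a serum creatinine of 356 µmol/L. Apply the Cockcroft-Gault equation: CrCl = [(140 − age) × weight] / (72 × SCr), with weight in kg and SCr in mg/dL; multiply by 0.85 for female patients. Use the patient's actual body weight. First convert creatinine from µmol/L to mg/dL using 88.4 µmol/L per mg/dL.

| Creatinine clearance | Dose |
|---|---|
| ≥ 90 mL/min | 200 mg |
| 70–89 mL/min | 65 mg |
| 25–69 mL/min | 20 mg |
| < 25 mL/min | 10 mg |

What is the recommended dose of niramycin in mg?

10 mg

SCr = 356 / 88.4 = 4.027 mg/dL
CrCl = (140 − 54) × 45.3 / (72 × 4.027) × 0.85 = 3895.8 / 289.94 × 0.85 ≈ 11.4 mL/min
CrCl ≈ 11 mL/min → bracket < 25 mL/min.
Dose for this bracket: 10 mg.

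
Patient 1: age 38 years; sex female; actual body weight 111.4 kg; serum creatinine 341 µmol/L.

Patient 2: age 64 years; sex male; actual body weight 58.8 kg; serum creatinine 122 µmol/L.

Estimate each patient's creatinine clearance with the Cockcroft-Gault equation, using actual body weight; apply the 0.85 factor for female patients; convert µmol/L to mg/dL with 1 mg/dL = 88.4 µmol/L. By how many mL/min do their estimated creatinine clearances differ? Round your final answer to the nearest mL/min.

Patient 1: SCr = 341 / 88.4 = 3.857 mg/dL
Patient 1: CrCl = (140 − 38) × 111.4 / (72 × 3.857) × 0.85 = 11362.8 / 277.70 × 0.85 ≈ 34.8 mL/min
Patient 2: SCr = 122 / 88.4 = 1.38 mg/dL
Patient 2: CrCl = (140 − 64) × 58.8 / (72 × 1.38) = 4468.8 / 99.36 ≈ 45.0 mL/min
|34.8 − 45.0| = 10.2 mL/min

10 mL/min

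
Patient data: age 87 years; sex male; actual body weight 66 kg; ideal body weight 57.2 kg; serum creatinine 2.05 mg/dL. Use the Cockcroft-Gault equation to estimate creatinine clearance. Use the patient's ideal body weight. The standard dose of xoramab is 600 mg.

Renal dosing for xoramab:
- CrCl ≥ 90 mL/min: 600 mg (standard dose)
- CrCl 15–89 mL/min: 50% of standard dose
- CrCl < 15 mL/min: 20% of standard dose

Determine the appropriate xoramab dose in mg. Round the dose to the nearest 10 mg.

CrCl = (140 − 87) × 57.2 / (72 × 2.05) = 3031.6 / 147.60 ≈ 20.5 mL/min
CrCl ≈ 21 mL/min → bracket 15–89 mL/min.
50% of 600 mg = 300 mg

300 mg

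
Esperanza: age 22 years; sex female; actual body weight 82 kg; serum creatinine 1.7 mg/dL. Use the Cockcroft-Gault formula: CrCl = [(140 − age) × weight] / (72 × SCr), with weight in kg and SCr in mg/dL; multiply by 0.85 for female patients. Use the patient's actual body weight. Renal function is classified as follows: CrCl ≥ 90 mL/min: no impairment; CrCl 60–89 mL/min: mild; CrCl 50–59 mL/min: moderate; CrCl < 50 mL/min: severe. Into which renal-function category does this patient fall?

CrCl = (140 − 22) × 82 / (72 × 1.7) × 0.85 = 9676.0 / 122.40 × 0.85 ≈ 67.2 mL/min
67 mL/min falls in the 'mild' range.

mild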